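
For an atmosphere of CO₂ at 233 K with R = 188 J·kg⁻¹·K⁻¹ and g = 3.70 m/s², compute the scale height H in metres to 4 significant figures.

H ≈ 11840 m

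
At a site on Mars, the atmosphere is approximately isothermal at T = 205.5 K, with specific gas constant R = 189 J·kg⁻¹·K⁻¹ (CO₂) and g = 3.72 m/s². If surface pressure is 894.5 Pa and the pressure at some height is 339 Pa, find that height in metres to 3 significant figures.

z ≈ 10100 m

Scale height: H = RT/g = 189 × 205.5 / 3.72 = 10441 m.
Invert the barometric formula: z = H ln(P₀/P).
P₀/P = 894.5/339 = 2.6386; ln(2.6386) = 0.97025.
z = 10441 × 0.97025 = 10130 m.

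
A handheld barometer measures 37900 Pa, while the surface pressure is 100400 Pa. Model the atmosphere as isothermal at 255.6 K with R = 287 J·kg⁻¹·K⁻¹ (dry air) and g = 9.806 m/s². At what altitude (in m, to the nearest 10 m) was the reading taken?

Scale height: H = RT/g = 287 × 255.6 / 9.806 = 7480.8 m.
Invert the barometric formula: z = H ln(P₀/P).
P₀/P = 100400/37900 = 2.6491; ln(2.6491) = 0.97422.
z = 7480.8 × 0.97422 = 7287.9 m.

z ≈ 7290 m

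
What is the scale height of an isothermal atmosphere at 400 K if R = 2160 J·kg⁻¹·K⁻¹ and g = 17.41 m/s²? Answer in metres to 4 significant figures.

The scale height of an isothermal atmosphere is H = RT/g.
H = 2160 × 400 / 17.41 = 864000/17.41 = 49627 m.

H ≈ 49630 m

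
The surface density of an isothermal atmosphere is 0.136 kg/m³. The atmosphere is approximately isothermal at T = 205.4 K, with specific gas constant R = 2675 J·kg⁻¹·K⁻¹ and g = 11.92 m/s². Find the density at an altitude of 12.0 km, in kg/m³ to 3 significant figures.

ρ ≈ 0.105 kg/m³

Scale height: H = RT/g = 2675 × 205.4 / 11.92 = 46094 m.
In an isothermal atmosphere, density decays like pressure: ρ = ρ₀ exp(−z/H).
z/H = 12000/46094 = 0.26034; exp(−0.26034) = 0.77079.
ρ = 0.136 × 0.77079 = 0.10483 kg/m³.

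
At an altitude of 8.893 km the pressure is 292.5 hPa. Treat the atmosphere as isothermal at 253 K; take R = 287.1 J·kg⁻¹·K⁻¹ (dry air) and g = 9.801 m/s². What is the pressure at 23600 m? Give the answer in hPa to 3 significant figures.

Scale height: H = RT/g = 287.1 × 253 / 9.801 = 7411.1 m.
Between two levels, P₂ = P₁ exp(−Δz/H) with Δz = z₂ − z₁.
Δz = 23600 − 8893.0 = 14707 m; Δz/H = 14707/7411.1 = 1.9845.
P₂ = 292.5 × exp(−1.9845) = 292.5 × 0.13745 = 40.204 hPa.

P ≈ 40.2 hPa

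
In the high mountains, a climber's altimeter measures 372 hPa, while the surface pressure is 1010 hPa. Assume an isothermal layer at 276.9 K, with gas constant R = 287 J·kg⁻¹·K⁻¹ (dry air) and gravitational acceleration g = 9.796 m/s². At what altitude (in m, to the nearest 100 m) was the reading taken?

Scale height: H = RT/g = 287 × 276.9 / 9.796 = 8112.5 m.
Invert the barometric formula: z = H ln(P₀/P).
P₀/P = 1010/372 = 2.7151; ln(2.7151) = 0.99883.
z = 8112.5 × 0.99883 = 8103.0 m.

z ≈ 8100 m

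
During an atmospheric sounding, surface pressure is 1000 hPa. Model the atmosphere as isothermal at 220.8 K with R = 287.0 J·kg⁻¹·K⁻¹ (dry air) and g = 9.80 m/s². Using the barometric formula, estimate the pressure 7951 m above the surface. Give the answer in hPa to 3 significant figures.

P ≈ 292 hPa

Scale height: H = RT/g = 287.0 × 220.8 / 9.80 = 6466.3 m.
Barometric formula: P = P₀ exp(−z/H).
z/H = 7951.0/6466.3 = 1.2296; exp(−1.2296) = 0.29241.
P = 1000 × 0.29241 = 292.41 hPa.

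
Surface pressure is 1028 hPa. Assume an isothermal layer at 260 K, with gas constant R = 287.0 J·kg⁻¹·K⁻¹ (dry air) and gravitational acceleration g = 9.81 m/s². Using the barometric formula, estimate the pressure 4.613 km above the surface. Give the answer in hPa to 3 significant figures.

Scale height: H = RT/g = 287.0 × 260 / 9.81 = 7606.5 m.
Barometric formula: P = P₀ exp(−z/H).
z/H = 4613.0/7606.5 = 0.60646; exp(−0.60646) = 0.54528.
P = 1028 × 0.54528 = 560.55 hPa.

P ≈ 561 hPa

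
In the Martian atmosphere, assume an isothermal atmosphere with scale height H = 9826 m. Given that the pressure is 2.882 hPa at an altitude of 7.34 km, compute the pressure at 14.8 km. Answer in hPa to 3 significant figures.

Between two levels, P₂ = P₁ exp(−Δz/H) with Δz = z₂ − z₁.
Δz = 14800 − 7340.0 = 7460.0 m; Δz/H = 7460.0/9826.0 = 0.75921.
P₂ = 2.882 × exp(−0.75921) = 2.882 × 0.46804 = 1.3489 hPa.

P ≈ 1.35 hPa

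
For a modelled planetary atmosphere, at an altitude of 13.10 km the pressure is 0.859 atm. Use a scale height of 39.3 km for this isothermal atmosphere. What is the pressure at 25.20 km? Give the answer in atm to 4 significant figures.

P ≈ 0.6314 atm

Between two levels, P₂ = P₁ exp(−Δz/H) with Δz = z₂ − z₁.
Δz = 25200 − 13100 = 12100 m; Δz/H = 12100/39300 = 0.30789.
P₂ = 0.859 × exp(−0.30789) = 0.859 × 0.73500 = 0.63136 atm.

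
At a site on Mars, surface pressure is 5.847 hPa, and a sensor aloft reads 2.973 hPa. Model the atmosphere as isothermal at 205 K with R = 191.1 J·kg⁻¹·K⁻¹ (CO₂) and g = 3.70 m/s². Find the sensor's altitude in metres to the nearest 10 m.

z ≈ 7160 m

Scale height: H = RT/g = 191.1 × 205 / 3.70 = 10588 m.
Invert the barometric formula: z = H ln(P₀/P).
P₀/P = 5.847/2.973 = 1.9667; ln(1.9667) = 0.67636.
z = 10588 × 0.67636 = 7161.3 m.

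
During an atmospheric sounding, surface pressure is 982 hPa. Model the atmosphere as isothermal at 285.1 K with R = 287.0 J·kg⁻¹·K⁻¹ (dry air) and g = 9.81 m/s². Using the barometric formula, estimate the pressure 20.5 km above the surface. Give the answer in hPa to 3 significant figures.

P ≈ 84.1 hPa

Scale height: H = RT/g = 287.0 × 285.1 / 9.81 = 8340.8 m.
Barometric formula: P = P₀ exp(−z/H).
z/H = 20500/8340.8 = 2.4578; exp(−2.4578) = 0.085623.
P = 982 × 0.085623 = 84.082 hPa.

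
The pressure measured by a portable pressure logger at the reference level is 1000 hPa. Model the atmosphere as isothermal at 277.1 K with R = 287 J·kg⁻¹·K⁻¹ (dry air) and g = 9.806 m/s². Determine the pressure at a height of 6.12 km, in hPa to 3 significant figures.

P ≈ 470 hPa

Scale height: H = RT/g = 287 × 277.1 / 9.806 = 8110.1 m.
Barometric formula: P = P₀ exp(−z/H).
z/H = 6120.0/8110.1 = 0.75461; exp(−0.75461) = 0.47019.
P = 1000 × 0.47019 = 470.19 hPa.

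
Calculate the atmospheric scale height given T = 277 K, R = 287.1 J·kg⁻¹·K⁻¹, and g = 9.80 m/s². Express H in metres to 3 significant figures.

The scale height of an isothermal atmosphere is H = RT/g.
H = 287.1 × 277 / 9.80 = 79527/9.80 = 8115.0 m.

H ≈ 8110 m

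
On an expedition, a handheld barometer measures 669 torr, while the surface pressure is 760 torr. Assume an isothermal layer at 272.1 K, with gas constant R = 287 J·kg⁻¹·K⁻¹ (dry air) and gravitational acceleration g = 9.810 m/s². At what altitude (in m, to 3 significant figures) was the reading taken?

z ≈ 1020 m

Scale height: H = RT/g = 287 × 272.1 / 9.810 = 7960.5 m.
Invert the barometric formula: z = H ln(P₀/P).
P₀/P = 760/669 = 1.1360; ln(1.1360) = 0.12751.
z = 7960.5 × 0.12751 = 1015.0 m.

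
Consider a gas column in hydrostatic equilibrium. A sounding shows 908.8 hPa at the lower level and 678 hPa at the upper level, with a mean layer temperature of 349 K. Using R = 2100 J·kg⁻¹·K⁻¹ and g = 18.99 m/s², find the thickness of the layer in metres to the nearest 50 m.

Hypsometric equation: Δz = (R T̄/g) ln(P₁/P₂).
R T̄/g = 2100 × 349 / 18.99 = 38594 m.
ln(908.8/678) = ln(1.3404) = 0.29297.
Δz = 38594 × 0.29297 = 11307 m.

Δz ≈ 11300 m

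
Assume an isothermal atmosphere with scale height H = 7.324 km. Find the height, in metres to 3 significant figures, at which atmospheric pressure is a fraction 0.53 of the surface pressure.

z ≈ 4650 m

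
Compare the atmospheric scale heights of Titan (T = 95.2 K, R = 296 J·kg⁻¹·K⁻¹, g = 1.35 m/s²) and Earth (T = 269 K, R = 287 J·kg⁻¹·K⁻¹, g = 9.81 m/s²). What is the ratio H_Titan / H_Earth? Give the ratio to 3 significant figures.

H = RT/g for each body.
H_Titan = 296 × 95.2 / 1.35 = 20873 m.
H_Earth = 287 × 269 / 9.81 = 7869.8 m.
H_Titan/H_Earth = 20873/7869.8 = 2.6523.

H_Titan/H_Earth ≈ 2.65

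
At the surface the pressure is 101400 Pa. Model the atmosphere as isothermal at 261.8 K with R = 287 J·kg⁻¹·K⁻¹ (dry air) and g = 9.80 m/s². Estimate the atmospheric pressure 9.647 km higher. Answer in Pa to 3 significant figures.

P ≈ 28800 Pa

Scale height: H = RT/g = 287 × 261.8 / 9.80 = 7667.0 m.
Barometric formula: P = P₀ exp(−z/H).
z/H = 9647.0/7667.0 = 1.2582; exp(−1.2582) = 0.28417.
P = 101400 × 0.28417 = 28815 Pa.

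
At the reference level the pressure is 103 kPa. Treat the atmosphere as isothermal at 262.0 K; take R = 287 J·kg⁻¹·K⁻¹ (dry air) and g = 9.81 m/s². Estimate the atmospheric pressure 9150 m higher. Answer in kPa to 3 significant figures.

P ≈ 31.2 kPa

Scale height: H = RT/g = 287 × 262.0 / 9.81 = 7665.0 m.
Barometric formula: P = P₀ exp(−z/H).
z/H = 9150.0/7665.0 = 1.1937; exp(−1.1937) = 0.30310.
P = 103 × 0.30310 = 31.219 kPa.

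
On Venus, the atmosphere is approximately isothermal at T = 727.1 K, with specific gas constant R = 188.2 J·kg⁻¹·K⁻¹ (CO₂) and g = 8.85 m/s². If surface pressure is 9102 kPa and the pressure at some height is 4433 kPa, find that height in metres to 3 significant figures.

z ≈ 11100 m

Scale height: H = RT/g = 188.2 × 727.1 / 8.85 = 15462 m.
Invert the barometric formula: z = H ln(P₀/P).
P₀/P = 9102/4433 = 2.0532; ln(2.0532) = 0.71940.
z = 15462 × 0.71940 = 11123 m.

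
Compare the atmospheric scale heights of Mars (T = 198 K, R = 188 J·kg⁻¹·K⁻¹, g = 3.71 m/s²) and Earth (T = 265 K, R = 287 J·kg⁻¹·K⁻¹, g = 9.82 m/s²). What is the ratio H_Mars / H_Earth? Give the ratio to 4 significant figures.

H_Mars/H_Earth ≈ 1.295

H = RT/g for each body.
H_Mars = 188 × 198 / 3.71 = 10033 m.
H_Earth = 287 × 265 / 9.82 = 7744.9 m.
H_Mars/H_Earth = 10033/7744.9 = 1.2954.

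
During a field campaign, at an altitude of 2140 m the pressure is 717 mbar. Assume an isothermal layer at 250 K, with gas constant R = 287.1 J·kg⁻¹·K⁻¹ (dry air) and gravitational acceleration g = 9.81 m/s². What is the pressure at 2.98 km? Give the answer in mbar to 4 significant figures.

Scale height: H = RT/g = 287.1 × 250 / 9.81 = 7316.5 m.
Between two levels, P₂ = P₁ exp(−Δz/H) with Δz = z₂ − z₁.
Δz = 2980.0 − 2140.0 = 840.00 m; Δz/H = 840.00/7316.5 = 0.11481.
P₂ = 717 × exp(−0.11481) = 717 × 0.89154 = 639.23 mbar.

P ≈ 639.2 mbar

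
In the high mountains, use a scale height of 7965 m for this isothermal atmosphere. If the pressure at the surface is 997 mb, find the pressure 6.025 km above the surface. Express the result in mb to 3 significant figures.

Barometric formula: P = P₀ exp(−z/H).
z/H = 6025.0/7965.0 = 0.75643; exp(−0.75643) = 0.46934.
P = 997 × 0.46934 = 467.93 mb.

P ≈ 468 mb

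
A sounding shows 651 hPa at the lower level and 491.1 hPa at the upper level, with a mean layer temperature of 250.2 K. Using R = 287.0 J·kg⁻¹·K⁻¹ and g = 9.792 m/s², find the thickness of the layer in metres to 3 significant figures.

Δz ≈ 2070 m

Hypsometric equation: Δz = (R T̄/g) ln(P₁/P₂).
R T̄/g = 287.0 × 250.2 / 9.792 = 7333.3 m.
ln(651/491.1) = ln(1.3256) = 0.28187.
Δz = 7333.3 × 0.28187 = 2067.0 m.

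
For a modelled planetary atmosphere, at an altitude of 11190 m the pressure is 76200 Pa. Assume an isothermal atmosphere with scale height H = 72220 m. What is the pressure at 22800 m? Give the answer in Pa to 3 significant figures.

Between two levels, P₂ = P₁ exp(−Δz/H) with Δz = z₂ − z₁.
Δz = 22800 − 11190 = 11610 m; Δz/H = 11610/72220 = 0.16076.
P₂ = 76200 × exp(−0.16076) = 76200 × 0.85150 = 64884 Pa.

P ≈ 64900 Pa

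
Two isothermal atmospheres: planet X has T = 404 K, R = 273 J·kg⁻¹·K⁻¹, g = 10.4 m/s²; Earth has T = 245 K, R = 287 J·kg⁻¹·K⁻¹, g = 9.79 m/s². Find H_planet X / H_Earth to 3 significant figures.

H_planet X/H_Earth ≈ 1.48

H = RT/g for each body.
H_planet X = 273 × 404 / 10.4 = 10605 m.
H_Earth = 287 × 245 / 9.79 = 7182.3 m.
H_planet X/H_Earth = 10605/7182.3 = 1.4765.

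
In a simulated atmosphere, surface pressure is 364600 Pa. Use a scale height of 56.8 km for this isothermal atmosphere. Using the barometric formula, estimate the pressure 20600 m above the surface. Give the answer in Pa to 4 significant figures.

Barometric formula: P = P₀ exp(−z/H).
z/H = 20600/56800 = 0.36268; exp(−0.36268) = 0.69581.
P = 364600 × 0.69581 = 253690 Pa.

P ≈ 253700 Pa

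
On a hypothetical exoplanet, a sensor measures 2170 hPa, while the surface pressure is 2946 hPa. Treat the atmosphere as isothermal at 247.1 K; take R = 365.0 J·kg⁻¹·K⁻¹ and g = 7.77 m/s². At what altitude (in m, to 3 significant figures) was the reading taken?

Scale height: H = RT/g = 365.0 × 247.1 / 7.77 = 11608 m.
Invert the barometric formula: z = H ln(P₀/P).
P₀/P = 2946/2170 = 1.3576; ln(1.3576) = 0.30572.
z = 11608 × 0.30572 = 3548.8 m.

z ≈ 3550 m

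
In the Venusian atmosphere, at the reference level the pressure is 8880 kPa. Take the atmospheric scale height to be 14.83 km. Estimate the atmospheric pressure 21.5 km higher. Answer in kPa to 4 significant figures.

Barometric formula: P = P₀ exp(−z/H).
z/H = 21500/14830 = 1.4498; exp(−1.4498) = 0.23462.
P = 8880 × 0.23462 = 2083.4 kPa.

P ≈ 2083 kPa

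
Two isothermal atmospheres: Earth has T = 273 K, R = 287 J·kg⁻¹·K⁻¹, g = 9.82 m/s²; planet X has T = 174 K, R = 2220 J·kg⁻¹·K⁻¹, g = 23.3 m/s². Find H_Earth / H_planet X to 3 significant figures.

H = RT/g for each body.
H_Earth = 287 × 273 / 9.82 = 7978.7 m.
H_planet X = 2220 × 174 / 23.3 = 16579 m.
H_Earth/H_planet X = 7978.7/16579 = 0.48125.

H_Earth/H_planet X ≈ 0.481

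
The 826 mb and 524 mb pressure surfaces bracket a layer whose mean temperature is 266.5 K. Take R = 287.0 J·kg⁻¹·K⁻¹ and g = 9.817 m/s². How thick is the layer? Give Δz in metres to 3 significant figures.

Hypsometric equation: Δz = (R T̄/g) ln(P₁/P₂).
R T̄/g = 287.0 × 266.5 / 9.817 = 7791.1 m.
ln(826/524) = ln(1.5763) = 0.45508.
Δz = 7791.1 × 0.45508 = 3545.6 m.

Δz ≈ 3550 m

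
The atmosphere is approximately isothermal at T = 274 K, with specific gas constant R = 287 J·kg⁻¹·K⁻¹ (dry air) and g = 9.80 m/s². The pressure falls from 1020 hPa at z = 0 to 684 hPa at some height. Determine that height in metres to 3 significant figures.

z ≈ 3210 m

Scale height: H = RT/g = 287 × 274 / 9.80 = 8024.3 m.
Invert the barometric formula: z = H ln(P₀/P).
P₀/P = 1020/684 = 1.4912; ln(1.4912) = 0.39958.
z = 8024.3 × 0.39958 = 3206.3 m.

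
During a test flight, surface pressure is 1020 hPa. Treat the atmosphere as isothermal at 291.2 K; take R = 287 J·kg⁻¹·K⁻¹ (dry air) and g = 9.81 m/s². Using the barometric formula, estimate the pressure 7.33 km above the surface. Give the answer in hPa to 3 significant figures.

P ≈ 431 hPa

Scale height: H = RT/g = 287 × 291.2 / 9.81 = 8519.3 m.
Barometric formula: P = P₀ exp(−z/H).
z/H = 7330.0/8519.3 = 0.86040; exp(−0.86040) = 0.42299.
P = 1020 × 0.42299 = 431.45 hPa.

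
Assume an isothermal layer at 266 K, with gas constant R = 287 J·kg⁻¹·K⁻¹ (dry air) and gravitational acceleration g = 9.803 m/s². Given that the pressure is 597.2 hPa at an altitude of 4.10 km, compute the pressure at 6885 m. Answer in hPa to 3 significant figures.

P ≈ 418 hPa

Scale height: H = RT/g = 287 × 266 / 9.803 = 7787.6 m.
Between two levels, P₂ = P₁ exp(−Δz/H) with Δz = z₂ − z₁.
Δz = 6885.0 − 4100.0 = 2785.0 m; Δz/H = 2785.0/7787.6 = 0.35762.
P₂ = 597.2 × exp(−0.35762) = 597.2 × 0.69934 = 417.65 hPa.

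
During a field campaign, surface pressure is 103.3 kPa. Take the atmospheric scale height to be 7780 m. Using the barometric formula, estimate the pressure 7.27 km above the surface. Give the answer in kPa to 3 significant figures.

Barometric formula: P = P₀ exp(−z/H).
z/H = 7270.0/7780.0 = 0.93445; exp(−0.93445) = 0.39280.
P = 103.3 × 0.39280 = 40.576 kPa.

P ≈ 40.6 kPa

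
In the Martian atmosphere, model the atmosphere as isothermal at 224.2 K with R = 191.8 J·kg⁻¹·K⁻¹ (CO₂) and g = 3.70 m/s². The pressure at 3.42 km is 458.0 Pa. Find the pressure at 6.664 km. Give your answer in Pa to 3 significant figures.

Scale height: H = RT/g = 191.8 × 224.2 / 3.70 = 11622 m.
Between two levels, P₂ = P₁ exp(−Δz/H) with Δz = z₂ − z₁.
Δz = 6664.0 − 3420.0 = 3244.0 m; Δz/H = 3244.0/11622 = 0.27913.
P₂ = 458.0 × exp(−0.27913) = 458.0 × 0.75644 = 346.45 Pa.

P ≈ 346 Pa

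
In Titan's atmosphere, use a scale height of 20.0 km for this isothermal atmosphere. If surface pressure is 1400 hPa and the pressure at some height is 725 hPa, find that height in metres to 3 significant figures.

Invert the barometric formula: z = H ln(P₀/P).
P₀/P = 1400/725 = 1.9310; ln(1.9310) = 0.65804.
z = 20000 × 0.65804 = 13161 m.

z ≈ 13200 m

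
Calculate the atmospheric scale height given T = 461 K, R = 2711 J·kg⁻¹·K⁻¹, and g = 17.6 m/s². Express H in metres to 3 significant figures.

H ≈ 71000 m

The scale height of an isothermal atmosphere is H = RT/g.
H = 2711 × 461 / 17.6 = 1249800/17.6 = 71011 m.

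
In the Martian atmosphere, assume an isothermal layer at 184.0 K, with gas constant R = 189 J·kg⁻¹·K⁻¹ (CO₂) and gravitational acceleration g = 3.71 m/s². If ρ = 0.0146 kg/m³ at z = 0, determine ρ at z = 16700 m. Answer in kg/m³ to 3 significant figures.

ρ ≈ 0.00246 kg/m³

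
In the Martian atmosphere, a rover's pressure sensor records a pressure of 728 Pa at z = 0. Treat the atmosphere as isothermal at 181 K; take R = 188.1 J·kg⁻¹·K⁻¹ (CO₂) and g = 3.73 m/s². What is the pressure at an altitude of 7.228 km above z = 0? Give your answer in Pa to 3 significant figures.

P ≈ 330 Pa

Scale height: H = RT/g = 188.1 × 181 / 3.73 = 9127.6 m.
Barometric formula: P = P₀ exp(−z/H).
z/H = 7228.0/9127.6 = 0.79188; exp(−0.79188) = 0.45299.
P = 728 × 0.45299 = 329.78 Pa.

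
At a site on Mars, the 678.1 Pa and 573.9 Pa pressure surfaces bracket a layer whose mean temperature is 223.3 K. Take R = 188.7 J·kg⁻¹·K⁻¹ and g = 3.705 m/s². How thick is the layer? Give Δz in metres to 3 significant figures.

Hypsometric equation: Δz = (R T̄/g) ln(P₁/P₂).
R T̄/g = 188.7 × 223.3 / 3.705 = 11373 m.
ln(678.1/573.9) = ln(1.1816) = 0.16687.
Δz = 11373 × 0.16687 = 1897.8 m.

Δz ≈ 1900 m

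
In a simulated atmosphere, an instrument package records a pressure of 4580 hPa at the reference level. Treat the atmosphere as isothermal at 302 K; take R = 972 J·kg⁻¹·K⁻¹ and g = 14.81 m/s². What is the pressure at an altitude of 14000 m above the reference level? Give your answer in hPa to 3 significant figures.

P ≈ 2260 hPa

Scale height: H = RT/g = 972 × 302 / 14.81 = 19821 m.
Barometric formula: P = P₀ exp(−z/H).
z/H = 14000/19821 = 0.70632; exp(−0.70632) = 0.49346.
P = 4580 × 0.49346 = 2260.0 hPa.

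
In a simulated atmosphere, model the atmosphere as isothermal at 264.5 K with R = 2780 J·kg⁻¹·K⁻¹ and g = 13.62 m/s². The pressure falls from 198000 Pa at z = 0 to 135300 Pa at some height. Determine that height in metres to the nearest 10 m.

z ≈ 20560 m

Scale height: H = RT/g = 2780 × 264.5 / 13.62 = 53988 m.
Invert the barometric formula: z = H ln(P₀/P).
P₀/P = 198000/135300 = 1.4634; ln(1.4634) = 0.38076.
z = 53988 × 0.38076 = 20556 m.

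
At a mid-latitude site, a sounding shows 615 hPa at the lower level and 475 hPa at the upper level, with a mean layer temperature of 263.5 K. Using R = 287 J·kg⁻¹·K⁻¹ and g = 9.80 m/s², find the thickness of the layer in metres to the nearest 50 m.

Δz ≈ 2000 m

Hypsometric equation: Δz = (R T̄/g) ln(P₁/P₂).
R T̄/g = 287 × 263.5 / 9.80 = 7716.8 m.
ln(615/475) = ln(1.2947) = 0.25828.
Δz = 7716.8 × 0.25828 = 1993.1 m.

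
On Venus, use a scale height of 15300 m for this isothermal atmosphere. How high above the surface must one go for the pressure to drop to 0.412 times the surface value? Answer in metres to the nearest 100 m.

z ≈ 13600 m

Set P/P₀ = exp(−z/H) = 0.412, so z = −H ln(0.412).
−ln(0.412) = 0.88673; z = 15300 × 0.88673 = 13567 m.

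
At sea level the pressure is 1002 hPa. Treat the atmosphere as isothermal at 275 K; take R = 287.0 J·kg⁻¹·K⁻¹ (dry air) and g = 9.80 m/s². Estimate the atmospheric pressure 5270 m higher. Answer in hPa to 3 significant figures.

Scale height: H = RT/g = 287.0 × 275 / 9.80 = 8053.6 m.
Barometric formula: P = P₀ exp(−z/H).
z/H = 5270.0/8053.6 = 0.65437; exp(−0.65437) = 0.51977.
P = 1002 × 0.51977 = 520.81 hPa.

P ≈ 521 hPa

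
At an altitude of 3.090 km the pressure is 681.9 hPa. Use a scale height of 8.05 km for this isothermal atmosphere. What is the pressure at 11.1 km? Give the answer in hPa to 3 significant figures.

Between two levels, P₂ = P₁ exp(−Δz/H) with Δz = z₂ − z₁.
Δz = 11100 − 3090.0 = 8010.0 m; Δz/H = 8010.0/8050.0 = 0.99503.
P₂ = 681.9 × exp(−0.99503) = 681.9 × 0.36971 = 252.11 hPa.

P ≈ 252 hPa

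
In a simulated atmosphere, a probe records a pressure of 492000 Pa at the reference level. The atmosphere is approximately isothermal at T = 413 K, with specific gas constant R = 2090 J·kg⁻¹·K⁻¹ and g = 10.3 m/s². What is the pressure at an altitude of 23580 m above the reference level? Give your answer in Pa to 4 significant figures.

Scale height: H = RT/g = 2090 × 413 / 10.3 = 83803 m.
Barometric formula: P = P₀ exp(−z/H).
z/H = 23580/83803 = 0.28137; exp(−0.28137) = 0.75475.
P = 492000 × 0.75475 = 371340 Pa.

P ≈ 371300 Pa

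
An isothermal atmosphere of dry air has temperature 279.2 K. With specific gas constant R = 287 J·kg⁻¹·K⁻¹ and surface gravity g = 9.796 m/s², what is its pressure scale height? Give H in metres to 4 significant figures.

The scale height of an isothermal atmosphere is H = RT/g.
H = 287 × 279.2 / 9.796 = 80130/9.796 = 8179.9 m.

H ≈ 8180 m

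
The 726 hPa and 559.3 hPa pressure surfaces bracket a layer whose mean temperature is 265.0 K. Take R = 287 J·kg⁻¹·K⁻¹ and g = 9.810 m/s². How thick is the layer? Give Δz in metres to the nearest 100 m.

Hypsometric equation: Δz = (R T̄/g) ln(P₁/P₂).
R T̄/g = 287 × 265.0 / 9.810 = 7752.8 m.
ln(726/559.3) = ln(1.2981) = 0.26090.
Δz = 7752.8 × 0.26090 = 2022.7 m.

Δz ≈ 2000 m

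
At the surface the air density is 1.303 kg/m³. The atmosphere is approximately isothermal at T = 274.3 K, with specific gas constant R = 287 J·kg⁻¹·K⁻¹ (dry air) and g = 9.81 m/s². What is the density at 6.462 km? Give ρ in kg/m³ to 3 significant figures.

ρ ≈ 0.582 kg/m³

Scale height: H = RT/g = 287 × 274.3 / 9.81 = 8024.9 m.
In an isothermal atmosphere, density decays like pressure: ρ = ρ₀ exp(−z/H).
z/H = 6462.0/8024.9 = 0.80524; exp(−0.80524) = 0.44698.
ρ = 1.303 × 0.44698 = 0.58241 kg/m³.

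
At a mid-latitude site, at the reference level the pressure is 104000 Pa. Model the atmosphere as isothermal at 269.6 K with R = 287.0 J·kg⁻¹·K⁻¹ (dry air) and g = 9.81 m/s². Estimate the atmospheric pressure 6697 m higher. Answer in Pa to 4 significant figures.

P ≈ 44490 Pa

Scale height: H = RT/g = 287.0 × 269.6 / 9.81 = 7887.4 m.
Barometric formula: P = P₀ exp(−z/H).
z/H = 6697.0/7887.4 = 0.84908; exp(−0.84908) = 0.42781.
P = 104000 × 0.42781 = 44492 Pa.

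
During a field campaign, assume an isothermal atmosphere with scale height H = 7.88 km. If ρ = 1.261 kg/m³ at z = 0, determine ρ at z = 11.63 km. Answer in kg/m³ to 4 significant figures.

In an isothermal atmosphere, density decays like pressure: ρ = ρ₀ exp(−z/H).
z/H = 11630/7880.0 = 1.4759; exp(−1.4759) = 0.22857.
ρ = 1.261 × 0.22857 = 0.28823 kg/m³.

ρ ≈ 0.2882 kg/m³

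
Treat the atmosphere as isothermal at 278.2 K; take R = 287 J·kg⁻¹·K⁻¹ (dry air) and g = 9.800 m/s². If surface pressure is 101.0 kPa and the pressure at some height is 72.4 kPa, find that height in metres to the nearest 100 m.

Scale height: H = RT/g = 287 × 278.2 / 9.800 = 8147.3 m.
Invert the barometric formula: z = H ln(P₀/P).
P₀/P = 101.0/72.4 = 1.3950; ln(1.3950) = 0.33289.
z = 8147.3 × 0.33289 = 2712.2 m.

z ≈ 2700 m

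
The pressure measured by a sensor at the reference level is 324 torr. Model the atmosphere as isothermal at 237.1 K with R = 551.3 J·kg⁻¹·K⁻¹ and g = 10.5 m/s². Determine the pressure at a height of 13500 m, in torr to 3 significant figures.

P ≈ 110 torr

Scale height: H = RT/g = 551.3 × 237.1 / 10.5 = 12449 m.
Barometric formula: P = P₀ exp(−z/H).
z/H = 13500/12449 = 1.0844; exp(−1.0844) = 0.33810.
P = 324 × 0.33810 = 109.54 torr.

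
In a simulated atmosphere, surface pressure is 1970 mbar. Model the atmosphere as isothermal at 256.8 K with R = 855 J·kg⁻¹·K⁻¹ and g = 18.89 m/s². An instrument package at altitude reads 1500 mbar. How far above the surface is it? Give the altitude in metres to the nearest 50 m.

z ≈ 3150 m

Scale height: H = RT/g = 855 × 256.8 / 18.89 = 11623 m.
Invert the barometric formula: z = H ln(P₀/P).
P₀/P = 1970/1500 = 1.3133; ln(1.3133) = 0.27254.
z = 11623 × 0.27254 = 3167.7 m.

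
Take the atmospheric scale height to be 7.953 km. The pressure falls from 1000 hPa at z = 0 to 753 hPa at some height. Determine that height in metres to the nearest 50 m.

z ≈ 2250 m

Invert the barometric formula: z = H ln(P₀/P).
P₀/P = 1000/753 = 1.3280; ln(1.3280) = 0.28367.
z = 7953.0 × 0.28367 = 2256.0 m.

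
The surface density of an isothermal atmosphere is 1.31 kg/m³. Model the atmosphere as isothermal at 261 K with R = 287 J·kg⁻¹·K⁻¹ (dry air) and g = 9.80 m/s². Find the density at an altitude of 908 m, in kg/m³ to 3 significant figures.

ρ ≈ 1.16 kg/m³

Scale height: H = RT/g = 287 × 261 / 9.80 = 7643.6 m.
In an isothermal atmosphere, density decays like pressure: ρ = ρ₀ exp(−z/H).
z/H = 908.00/7643.6 = 0.11879; exp(−0.11879) = 0.88799.
ρ = 1.31 × 0.88799 = 1.1633 kg/m³.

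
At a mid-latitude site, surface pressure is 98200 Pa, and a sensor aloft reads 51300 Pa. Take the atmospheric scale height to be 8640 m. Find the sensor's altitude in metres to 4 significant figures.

z ≈ 5610 m

Invert the barometric formula: z = H ln(P₀/P).
P₀/P = 98200/51300 = 1.9142; ln(1.9142) = 0.64930.
z = 8640.0 × 0.64930 = 5610.0 m.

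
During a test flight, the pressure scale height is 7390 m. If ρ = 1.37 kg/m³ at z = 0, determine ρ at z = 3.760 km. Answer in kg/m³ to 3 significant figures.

ρ ≈ 0.824 kg/m³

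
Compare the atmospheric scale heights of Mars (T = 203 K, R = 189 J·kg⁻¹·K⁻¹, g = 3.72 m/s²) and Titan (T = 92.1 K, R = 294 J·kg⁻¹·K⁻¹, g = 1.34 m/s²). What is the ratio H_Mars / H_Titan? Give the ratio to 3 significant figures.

H = RT/g for each body.
H_Mars = 189 × 203 / 3.72 = 10314 m.
H_Titan = 294 × 92.1 / 1.34 = 20207 m.
H_Mars/H_Titan = 10314/20207 = 0.51042.

H_Mars/H_Titan ≈ 0.510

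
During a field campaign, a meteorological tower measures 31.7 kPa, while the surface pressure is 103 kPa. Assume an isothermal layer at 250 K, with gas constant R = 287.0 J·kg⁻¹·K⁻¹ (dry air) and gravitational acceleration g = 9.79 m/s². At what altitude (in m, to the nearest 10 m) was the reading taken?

Scale height: H = RT/g = 287.0 × 250 / 9.79 = 7328.9 m.
Invert the barometric formula: z = H ln(P₀/P).
P₀/P = 103/31.7 = 3.2492; ln(3.2492) = 1.1784.
z = 7328.9 × 1.1784 = 8636.4 m.

z ≈ 8640 m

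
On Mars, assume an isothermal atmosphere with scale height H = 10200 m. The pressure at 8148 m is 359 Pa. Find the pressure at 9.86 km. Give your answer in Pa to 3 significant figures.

P ≈ 304 Pa

Between two levels, P₂ = P₁ exp(−Δz/H) with Δz = z₂ − z₁.
Δz = 9860.0 − 8148.0 = 1712.0 m; Δz/H = 1712.0/10200 = 0.16784.
P₂ = 359 × exp(−0.16784) = 359 × 0.84549 = 303.53 Pa.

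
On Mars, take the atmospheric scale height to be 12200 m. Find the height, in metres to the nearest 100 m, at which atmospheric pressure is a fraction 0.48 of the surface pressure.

z ≈ 9000 m

Set P/P₀ = exp(−z/H) = 0.48, so z = −H ln(0.48).
−ln(0.48) = 0.73397; z = 12200 × 0.73397 = 8954.4 m.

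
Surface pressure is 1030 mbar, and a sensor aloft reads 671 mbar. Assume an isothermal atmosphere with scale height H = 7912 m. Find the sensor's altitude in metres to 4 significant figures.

z ≈ 3391 m

Invert the barometric formula: z = H ln(P₀/P).
P₀/P = 1030/671 = 1.5350; ln(1.5350) = 0.42853.
z = 7912.0 × 0.42853 = 3390.5 m.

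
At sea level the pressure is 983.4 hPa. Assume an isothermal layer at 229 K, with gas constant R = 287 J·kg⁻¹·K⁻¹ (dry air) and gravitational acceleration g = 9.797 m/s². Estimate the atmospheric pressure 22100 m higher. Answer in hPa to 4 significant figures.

Scale height: H = RT/g = 287 × 229 / 9.797 = 6708.5 m.
Barometric formula: P = P₀ exp(−z/H).
z/H = 22100/6708.5 = 3.2943; exp(−3.2943) = 0.037094.
P = 983.4 × 0.037094 = 36.478 hPa.

P ≈ 36.48 hPa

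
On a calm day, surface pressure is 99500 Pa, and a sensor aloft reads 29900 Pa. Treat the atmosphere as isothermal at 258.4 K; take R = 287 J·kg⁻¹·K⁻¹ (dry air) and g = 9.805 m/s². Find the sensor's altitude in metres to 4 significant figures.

Scale height: H = RT/g = 287 × 258.4 / 9.805 = 7563.6 m.
Invert the barometric formula: z = H ln(P₀/P).
P₀/P = 99500/29900 = 3.3278; ln(3.3278) = 1.2023.
z = 7563.6 × 1.2023 = 9093.7 m.

z ≈ 9094 m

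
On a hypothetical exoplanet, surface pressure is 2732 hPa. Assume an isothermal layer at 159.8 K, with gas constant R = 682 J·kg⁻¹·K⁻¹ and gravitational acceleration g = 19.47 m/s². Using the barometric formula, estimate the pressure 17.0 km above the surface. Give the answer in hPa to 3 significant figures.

P ≈ 131 hPa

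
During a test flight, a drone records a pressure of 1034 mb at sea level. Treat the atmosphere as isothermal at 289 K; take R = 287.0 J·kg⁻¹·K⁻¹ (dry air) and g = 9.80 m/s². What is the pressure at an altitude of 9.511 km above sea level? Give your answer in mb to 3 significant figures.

P ≈ 336 mb

Scale height: H = RT/g = 287.0 × 289 / 9.80 = 8463.6 m.
Barometric formula: P = P₀ exp(−z/H).
z/H = 9511.0/8463.6 = 1.1238; exp(−1.1238) = 0.32504.
P = 1034 × 0.32504 = 336.09 mb.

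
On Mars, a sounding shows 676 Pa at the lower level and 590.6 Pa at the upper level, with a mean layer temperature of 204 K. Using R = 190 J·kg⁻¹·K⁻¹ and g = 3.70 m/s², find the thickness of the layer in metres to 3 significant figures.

Hypsometric equation: Δz = (R T̄/g) ln(P₁/P₂).
R T̄/g = 190 × 204 / 3.70 = 10476 m.
ln(676/590.6) = ln(1.1446) = 0.13506.
Δz = 10476 × 0.13506 = 1414.9 m.

Δz ≈ 1410 m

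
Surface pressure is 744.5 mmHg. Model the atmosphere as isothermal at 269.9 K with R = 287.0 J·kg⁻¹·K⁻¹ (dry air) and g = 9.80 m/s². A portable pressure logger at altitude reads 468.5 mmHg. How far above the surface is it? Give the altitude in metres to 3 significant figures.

Scale height: H = RT/g = 287.0 × 269.9 / 9.80 = 7904.2 m.
Invert the barometric formula: z = H ln(P₀/P).
P₀/P = 744.5/468.5 = 1.5891; ln(1.5891) = 0.46317.
z = 7904.2 × 0.46317 = 3661.0 m.

z ≈ 3660 m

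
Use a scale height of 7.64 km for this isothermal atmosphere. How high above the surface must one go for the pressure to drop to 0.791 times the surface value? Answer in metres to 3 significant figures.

z ≈ 1790 m

Set P/P₀ = exp(−z/H) = 0.791, so z = −H ln(0.791).
−ln(0.791) = 0.23446; z = 7640.0 × 0.23446 = 1791.3 m.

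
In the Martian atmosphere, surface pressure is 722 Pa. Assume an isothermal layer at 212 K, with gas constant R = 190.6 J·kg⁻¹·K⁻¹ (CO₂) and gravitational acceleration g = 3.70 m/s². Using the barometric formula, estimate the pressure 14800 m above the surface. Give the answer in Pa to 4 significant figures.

P ≈ 186.2 Pa

Scale height: H = RT/g = 190.6 × 212 / 3.70 = 10921 m.
Barometric formula: P = P₀ exp(−z/H).
z/H = 14800/10921 = 1.3552; exp(−1.3552) = 0.25790.
P = 722 × 0.25790 = 186.20 Pa.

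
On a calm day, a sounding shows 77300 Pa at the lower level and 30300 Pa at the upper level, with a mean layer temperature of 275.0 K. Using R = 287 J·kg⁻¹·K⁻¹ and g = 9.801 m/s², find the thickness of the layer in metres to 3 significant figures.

Δz ≈ 7540 m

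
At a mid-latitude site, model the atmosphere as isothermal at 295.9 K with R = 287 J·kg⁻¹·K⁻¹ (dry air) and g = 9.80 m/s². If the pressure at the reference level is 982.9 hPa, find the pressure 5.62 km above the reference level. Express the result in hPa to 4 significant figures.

Scale height: H = RT/g = 287 × 295.9 / 9.80 = 8665.6 m.
Barometric formula: P = P₀ exp(−z/H).
z/H = 5620.0/8665.6 = 0.64854; exp(−0.64854) = 0.52281.
P = 982.9 × 0.52281 = 513.87 hPa.

P ≈ 513.9 hPa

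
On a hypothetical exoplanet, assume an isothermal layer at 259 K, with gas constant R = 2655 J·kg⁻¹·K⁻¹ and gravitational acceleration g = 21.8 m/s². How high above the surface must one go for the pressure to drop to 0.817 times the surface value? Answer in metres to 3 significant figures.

z ≈ 6380 m

Scale height: H = RT/g = 2655 × 259 / 21.8 = 31543 m.
Set P/P₀ = exp(−z/H) = 0.817, so z = −H ln(0.817).
−ln(0.817) = 0.20212; z = 31543 × 0.20212 = 6375.5 m.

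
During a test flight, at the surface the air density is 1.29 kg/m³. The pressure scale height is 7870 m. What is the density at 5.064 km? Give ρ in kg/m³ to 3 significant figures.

In an isothermal atmosphere, density decays like pressure: ρ = ρ₀ exp(−z/H).
z/H = 5064.0/7870.0 = 0.64346; exp(−0.64346) = 0.52547.
ρ = 1.29 × 0.52547 = 0.67786 kg/m³.

ρ ≈ 0.678 kg/m³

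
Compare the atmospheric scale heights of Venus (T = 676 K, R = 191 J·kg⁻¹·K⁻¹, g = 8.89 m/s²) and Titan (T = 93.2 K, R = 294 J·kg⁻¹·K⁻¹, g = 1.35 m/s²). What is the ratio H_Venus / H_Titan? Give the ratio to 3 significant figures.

H = RT/g for each body.
H_Venus = 191 × 676 / 8.89 = 14524 m.
H_Titan = 294 × 93.2 / 1.35 = 20297 m.
H_Venus/H_Titan = 14524/20297 = 0.71557.

H_Venus/H_Titan ≈ 0.716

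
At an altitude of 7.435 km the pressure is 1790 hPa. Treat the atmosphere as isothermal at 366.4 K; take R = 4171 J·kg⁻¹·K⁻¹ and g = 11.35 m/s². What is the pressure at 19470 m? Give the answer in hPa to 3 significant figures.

P ≈ 1640 hPa

Scale height: H = RT/g = 4171 × 366.4 / 11.35 = 134650 m.
Between two levels, P₂ = P₁ exp(−Δz/H) with Δz = z₂ − z₁.
Δz = 19470 − 7435.0 = 12035 m; Δz/H = 12035/134650 = 0.089380.
P₂ = 1790 × exp(−0.089380) = 1790 × 0.91450 = 1637.0 hPa.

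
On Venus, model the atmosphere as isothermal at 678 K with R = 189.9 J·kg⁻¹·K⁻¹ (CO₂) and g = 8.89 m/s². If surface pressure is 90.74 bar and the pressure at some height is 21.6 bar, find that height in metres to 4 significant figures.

Scale height: H = RT/g = 189.9 × 678 / 8.89 = 14483 m.
Invert the barometric formula: z = H ln(P₀/P).
P₀/P = 90.74/21.6 = 4.2009; ln(4.2009) = 1.4353.
z = 14483 × 1.4353 = 20787 m.

z ≈ 20790 m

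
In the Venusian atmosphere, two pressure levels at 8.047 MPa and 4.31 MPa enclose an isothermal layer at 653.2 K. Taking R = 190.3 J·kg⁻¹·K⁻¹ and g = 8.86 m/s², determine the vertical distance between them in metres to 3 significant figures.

Hypsometric equation: Δz = (R T̄/g) ln(P₁/P₂).
R T̄/g = 190.3 × 653.2 / 8.86 = 14030 m.
ln(8.047/4.31) = ln(1.8671) = 0.62439.
Δz = 14030 × 0.62439 = 8760.2 m.

Δz ≈ 8760 m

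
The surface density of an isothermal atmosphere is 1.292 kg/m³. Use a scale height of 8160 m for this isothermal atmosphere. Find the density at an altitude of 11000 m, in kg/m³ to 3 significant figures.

In an isothermal atmosphere, density decays like pressure: ρ = ρ₀ exp(−z/H).
z/H = 11000/8160.0 = 1.3480; exp(−1.3480) = 0.25976.
ρ = 1.292 × 0.25976 = 0.33561 kg/m³.

ρ ≈ 0.336 kg/m³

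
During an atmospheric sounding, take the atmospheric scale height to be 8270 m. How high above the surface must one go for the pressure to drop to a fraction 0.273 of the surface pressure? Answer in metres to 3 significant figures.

z ≈ 10700 m

Set P/P₀ = exp(−z/H) = 0.273, so z = −H ln(0.273).
−ln(0.273) = 1.2983; z = 8270.0 × 1.2983 = 10737 m.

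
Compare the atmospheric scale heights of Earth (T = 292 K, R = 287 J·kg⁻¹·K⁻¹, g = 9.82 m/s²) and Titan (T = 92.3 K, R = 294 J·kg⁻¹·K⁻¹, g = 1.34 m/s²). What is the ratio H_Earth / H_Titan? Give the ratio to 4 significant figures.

H = RT/g for each body.
H_Earth = 287 × 292 / 9.82 = 8534.0 m.
H_Titan = 294 × 92.3 / 1.34 = 20251 m.
H_Earth/H_Titan = 8534.0/20251 = 0.42141.

H_Earth/H_Titan ≈ 0.4214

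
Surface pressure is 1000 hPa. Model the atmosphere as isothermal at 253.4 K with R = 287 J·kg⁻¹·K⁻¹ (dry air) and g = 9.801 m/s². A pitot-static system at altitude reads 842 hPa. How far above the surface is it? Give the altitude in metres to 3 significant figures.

z ≈ 1280 m

Scale height: H = RT/g = 287 × 253.4 / 9.801 = 7420.2 m.
Invert the barometric formula: z = H ln(P₀/P).
P₀/P = 1000/842 = 1.1876; ln(1.1876) = 0.17193.
z = 7420.2 × 0.17193 = 1275.8 m.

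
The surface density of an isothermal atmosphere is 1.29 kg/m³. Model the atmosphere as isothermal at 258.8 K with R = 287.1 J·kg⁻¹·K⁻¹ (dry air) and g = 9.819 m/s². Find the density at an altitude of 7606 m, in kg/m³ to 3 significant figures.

Scale height: H = RT/g = 287.1 × 258.8 / 9.819 = 7567.1 m.
In an isothermal atmosphere, density decays like pressure: ρ = ρ₀ exp(−z/H).
z/H = 7606.0/7567.1 = 1.0051; exp(−1.0051) = 0.36601.
ρ = 1.29 × 0.36601 = 0.47215 kg/m³.

ρ ≈ 0.472 kg/m³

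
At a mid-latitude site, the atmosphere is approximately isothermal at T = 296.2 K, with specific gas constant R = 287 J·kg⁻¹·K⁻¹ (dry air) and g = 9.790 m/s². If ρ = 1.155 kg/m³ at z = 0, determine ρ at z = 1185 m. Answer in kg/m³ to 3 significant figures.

ρ ≈ 1.01 kg/m³

Scale height: H = RT/g = 287 × 296.2 / 9.790 = 8683.3 m.
In an isothermal atmosphere, density decays like pressure: ρ = ρ₀ exp(−z/H).
z/H = 1185.0/8683.3 = 0.13647; exp(−0.13647) = 0.87243.
ρ = 1.155 × 0.87243 = 1.0077 kg/m³.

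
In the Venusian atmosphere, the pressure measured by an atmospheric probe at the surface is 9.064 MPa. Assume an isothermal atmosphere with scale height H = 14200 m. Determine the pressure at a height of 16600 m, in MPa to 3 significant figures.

Barometric formula: P = P₀ exp(−z/H).
z/H = 16600/14200 = 1.1690; exp(−1.1690) = 0.31068.
P = 9.064 × 0.31068 = 2.8160 MPa.

P ≈ 2.82 MPa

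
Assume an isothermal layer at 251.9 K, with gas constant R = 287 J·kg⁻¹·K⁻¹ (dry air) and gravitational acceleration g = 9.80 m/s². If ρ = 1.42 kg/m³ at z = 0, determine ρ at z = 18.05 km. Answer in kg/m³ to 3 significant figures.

Scale height: H = RT/g = 287 × 251.9 / 9.80 = 7377.1 m.
In an isothermal atmosphere, density decays like pressure: ρ = ρ₀ exp(−z/H).
z/H = 18050/7377.1 = 2.4468; exp(−2.4468) = 0.086570.
ρ = 1.42 × 0.086570 = 0.12293 kg/m³.

ρ ≈ 0.123 kg/m³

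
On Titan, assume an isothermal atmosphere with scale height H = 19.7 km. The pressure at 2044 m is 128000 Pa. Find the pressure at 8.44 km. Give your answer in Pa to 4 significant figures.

P ≈ 92510 Pa

Between two levels, P₂ = P₁ exp(−Δz/H) with Δz = z₂ − z₁.
Δz = 8440.0 − 2044.0 = 6396.0 m; Δz/H = 6396.0/19700 = 0.32467.
P₂ = 128000 × exp(−0.32467) = 128000 × 0.72277 = 92515 Pa.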